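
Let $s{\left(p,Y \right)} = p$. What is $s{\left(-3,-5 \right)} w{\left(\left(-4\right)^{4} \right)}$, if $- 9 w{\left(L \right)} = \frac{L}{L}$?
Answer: $\frac{1}{3} \approx 0.33333$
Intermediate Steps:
$w{\left(L \right)} = - \frac{1}{9}$ ($w{\left(L \right)} = - \frac{L \frac{1}{L}}{9} = \left(- \frac{1}{9}\right) 1 = - \frac{1}{9}$)
$s{\left(-3,-5 \right)} w{\left(\left(-4\right)^{4} \right)} = \left(-3\right) \left(- \frac{1}{9}\right) = \frac{1}{3}$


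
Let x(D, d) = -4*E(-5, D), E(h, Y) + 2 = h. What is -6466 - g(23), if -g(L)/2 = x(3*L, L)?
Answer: -6410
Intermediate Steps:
E(h, Y) = -2 + h
x(D, d) = 28 (x(D, d) = -4*(-2 - 5) = -4*(-7) = 28)
g(L) = -56 (g(L) = -2*28 = -56)
-6466 - g(23) = -6466 - 1*(-56) = -6466 + 56 = -6410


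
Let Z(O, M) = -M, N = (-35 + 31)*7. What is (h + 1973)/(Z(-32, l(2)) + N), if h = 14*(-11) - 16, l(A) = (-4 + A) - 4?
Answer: -1803/22 ≈ -81.955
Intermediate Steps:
l(A) = -8 + A
h = -170 (h = -154 - 16 = -170)
N = -28 (N = -4*7 = -28)
(h + 1973)/(Z(-32, l(2)) + N) = (-170 + 1973)/(-(-8 + 2) - 28) = 1803/(-1*(-6) - 28) = 1803/(6 - 28) = 1803/(-22) = 1803*(-1/22) = -1803/22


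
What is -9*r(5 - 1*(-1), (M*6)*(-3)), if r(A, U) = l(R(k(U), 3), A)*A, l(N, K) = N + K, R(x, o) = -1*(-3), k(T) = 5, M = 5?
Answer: -486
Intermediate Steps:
R(x, o) = 3
l(N, K) = K + N
r(A, U) = A*(3 + A) (r(A, U) = (A + 3)*A = (3 + A)*A = A*(3 + A))
-9*r(5 - 1*(-1), (M*6)*(-3)) = -9*(5 - 1*(-1))*(3 + (5 - 1*(-1))) = -9*(5 + 1)*(3 + (5 + 1)) = -54*(3 + 6) = -54*9 = -9*54 = -486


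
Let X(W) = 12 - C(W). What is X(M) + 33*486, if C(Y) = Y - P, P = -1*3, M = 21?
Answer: 16026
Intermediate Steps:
P = -3
C(Y) = 3 + Y (C(Y) = Y - 1*(-3) = Y + 3 = 3 + Y)
X(W) = 9 - W (X(W) = 12 - (3 + W) = 12 + (-3 - W) = 9 - W)
X(M) + 33*486 = (9 - 1*21) + 33*486 = (9 - 21) + 16038 = -12 + 16038 = 16026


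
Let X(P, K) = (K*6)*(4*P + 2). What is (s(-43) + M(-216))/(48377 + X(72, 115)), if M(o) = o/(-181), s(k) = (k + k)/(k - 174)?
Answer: 62438/9759431129 ≈ 6.3977e-6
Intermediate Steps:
s(k) = 2*k/(-174 + k) (s(k) = (2*k)/(-174 + k) = 2*k/(-174 + k))
M(o) = -o/181 (M(o) = o*(-1/181) = -o/181)
X(P, K) = 6*K*(2 + 4*P) (X(P, K) = (6*K)*(2 + 4*P) = 6*K*(2 + 4*P))
(s(-43) + M(-216))/(48377 + X(72, 115)) = (2*(-43)/(-174 - 43) - 1/181*(-216))/(48377 + 12*115*(1 + 2*72)) = (2*(-43)/(-217) + 216/181)/(48377 + 12*115*(1 + 144)) = (2*(-43)*(-1/217) + 216/181)/(48377 + 12*115*145) = (86/217 + 216/181)/(48377 + 200100) = (62438/39277)/248477 = (62438/39277)*(1/248477) = 62438/9759431129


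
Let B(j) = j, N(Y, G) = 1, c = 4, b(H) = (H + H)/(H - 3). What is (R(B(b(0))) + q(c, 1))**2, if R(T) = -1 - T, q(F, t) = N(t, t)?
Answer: 0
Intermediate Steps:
b(H) = 2*H/(-3 + H) (b(H) = (2*H)/(-3 + H) = 2*H/(-3 + H))
q(F, t) = 1
(R(B(b(0))) + q(c, 1))**2 = ((-1 - 2*0/(-3 + 0)) + 1)**2 = ((-1 - 2*0/(-3)) + 1)**2 = ((-1 - 2*0*(-1)/3) + 1)**2 = ((-1 - 1*0) + 1)**2 = ((-1 + 0) + 1)**2 = (-1 + 1)**2 = 0**2 = 0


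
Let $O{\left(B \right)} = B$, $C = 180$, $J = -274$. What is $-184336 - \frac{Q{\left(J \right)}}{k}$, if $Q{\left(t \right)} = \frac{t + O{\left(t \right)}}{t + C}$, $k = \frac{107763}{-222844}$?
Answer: $- \frac{933575158040}{5064861} \approx -1.8432 \cdot 10^{5}$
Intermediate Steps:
$k = - \frac{107763}{222844}$ ($k = 107763 \left(- \frac{1}{222844}\right) = - \frac{107763}{222844} \approx -0.48358$)
$Q{\left(t \right)} = \frac{2 t}{180 + t}$ ($Q{\left(t \right)} = \frac{t + t}{t + 180} = \frac{2 t}{180 + t}$)
$-184336 - \frac{Q{\left(J \right)}}{k} = -184336 - \frac{2 \left(-274\right) \frac{1}{180 - 274}}{- \frac{107763}{222844}} = -184336 - 2 \left(-274\right) \frac{1}{-94} \left(- \frac{222844}{107763}\right) = -184336 - 2 \left(-274\right) \left(- \frac{1}{94}\right) \left(- \frac{222844}{107763}\right) = -184336 - \frac{274}{47} \left(- \frac{222844}{107763}\right) = -184336 - - \frac{61059256}{5064861} = -184336 + \frac{61059256}{5064861} = - \frac{933575158040}{5064861}$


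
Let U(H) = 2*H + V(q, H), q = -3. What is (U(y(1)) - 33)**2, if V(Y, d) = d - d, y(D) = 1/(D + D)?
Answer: 1024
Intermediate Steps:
y(D) = 1/(2*D)
V(Y, d) = 0
U(H) = 2*H (U(H) = 2*H + 0 = 2*H)
(U(y(1)) - 33)**2 = (2*((1/2)/1) - 33)**2 = (2*((1/2)*1) - 33)**2 = (2*(1/2) - 33)**2 = (1 - 33)**2 = (-32)**2 = 1024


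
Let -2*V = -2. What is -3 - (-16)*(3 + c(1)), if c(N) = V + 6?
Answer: 157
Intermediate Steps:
V = 1 (V = -½*(-2) = 1)
c(N) = 7 (c(N) = 1 + 6 = 7)
-3 - (-16)*(3 + c(1)) = -3 - (-16)*(3 + 7) = -3 - (-16)*10 = -3 - 4*(-40) = -3 + 160 = 157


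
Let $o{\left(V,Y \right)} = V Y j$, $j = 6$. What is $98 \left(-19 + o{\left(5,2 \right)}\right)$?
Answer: $4018$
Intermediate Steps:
$o{\left(V,Y \right)} = 6 V Y$ ($o{\left(V,Y \right)} = V Y 6 = 6 V Y$)
$98 \left(-19 + o{\left(5,2 \right)}\right) = 98 \left(-19 + 6 \cdot 5 \cdot 2\right) = 98 \left(-19 + 60\right) = 98 \cdot 41 = 4018$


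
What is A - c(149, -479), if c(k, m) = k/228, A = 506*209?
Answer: 24111763/228 ≈ 1.0575e+5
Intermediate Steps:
A = 105754
c(k, m) = k/228 (c(k, m) = k*(1/228) = k/228)
A - c(149, -479) = 105754 - 149/228 = 24111763/228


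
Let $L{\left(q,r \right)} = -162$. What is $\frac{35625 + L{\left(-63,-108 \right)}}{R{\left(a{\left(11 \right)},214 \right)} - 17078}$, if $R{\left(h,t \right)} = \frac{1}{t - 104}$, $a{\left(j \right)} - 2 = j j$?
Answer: $- \frac{1300310}{626193} \approx -2.0765$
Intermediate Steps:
$a{\left(j \right)} = 2 + j^{2}$ ($a{\left(j \right)} = 2 + j j = 2 + j^{2}$)
$R{\left(h,t \right)} = \frac{1}{-104 + t}$
$\frac{35625 + L{\left(-63,-108 \right)}}{R{\left(a{\left(11 \right)},214 \right)} - 17078} = \frac{35625 - 162}{\frac{1}{-104 + 214} - 17078} = \frac{35463}{\frac{1}{110} - 17078} = \frac{35463}{- \frac{1878579}{110}} = 35463 \left(- \frac{110}{1878579}\right) = - \frac{1300310}{626193}$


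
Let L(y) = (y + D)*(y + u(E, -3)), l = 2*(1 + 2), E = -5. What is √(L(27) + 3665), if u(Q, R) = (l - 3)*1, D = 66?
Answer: √6455 ≈ 80.343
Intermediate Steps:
l = 6 (l = 2*3 = 6)
u(Q, R) = 3 (u(Q, R) = (6 - 3)*1 = 3*1 = 3)
L(y) = (3 + y)*(66 + y) (L(y) = (y + 66)*(y + 3) = (66 + y)*(3 + y) = (3 + y)*(66 + y))
√(L(27) + 3665) = √((198 + 27² + 69*27) + 3665) = √((198 + 729 + 1863) + 3665) = √(2790 + 3665) = √6455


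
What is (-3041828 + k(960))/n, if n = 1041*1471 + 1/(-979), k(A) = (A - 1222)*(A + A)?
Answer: -867606443/374788367 ≈ -2.3149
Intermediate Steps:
k(A) = 2*A*(-1222 + A) (k(A) = (-1222 + A)*(2*A) = 2*A*(-1222 + A))
n = 1499153468/979 (n = 1531311 - 1/979 = 1499153468/979 ≈ 1.5313e+6)
(-3041828 + k(960))/n = (-3041828 + 2*960*(-1222 + 960))/(1499153468/979) = (-3041828 + 2*960*(-262))*(979/1499153468) = (-3041828 - 503040)*(979/1499153468) = -3544868*979/1499153468 = -867606443/374788367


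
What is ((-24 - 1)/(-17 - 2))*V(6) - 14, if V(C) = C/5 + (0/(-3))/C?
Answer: -236/19 ≈ -12.421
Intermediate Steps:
V(C) = C/5 (V(C) = C*(1/5) + (0*(-1/3))/C = C/5 + 0/C = C/5 + 0 = C/5)
((-24 - 1)/(-17 - 2))*V(6) - 14 = ((-24 - 1)/(-17 - 2))*((1/5)*6) - 14 = -25/(-19)*(6/5) - 14 = -25*(-1/19)*(6/5) - 14 = (25/19)*(6/5) - 14 = 30/19 - 14 = -236/19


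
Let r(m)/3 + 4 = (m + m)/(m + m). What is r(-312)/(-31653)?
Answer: 1/3517 ≈ 0.00028433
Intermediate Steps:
r(m) = -9 (r(m) = -12 + 3*((m + m)/(m + m)) = -12 + 3*((2*m)/((2*m))) = -12 + 3*((2*m)*(1/(2*m))) = -12 + 3*1 = -12 + 3 = -9)
r(-312)/(-31653) = -9/(-31653) = -9*(-1/31653) = 1/3517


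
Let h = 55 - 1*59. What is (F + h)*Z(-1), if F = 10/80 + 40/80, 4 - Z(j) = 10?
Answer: 81/4 ≈ 20.250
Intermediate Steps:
Z(j) = -6 (Z(j) = 4 - 1*10 = 4 - 10 = -6)
h = -4 (h = 55 - 59 = -4)
F = 5/8 (F = 10*(1/80) + 40*(1/80) = ⅛ + ½ = 5/8 ≈ 0.62500)
(F + h)*Z(-1) = (5/8 - 4)*(-6) = -27/8*(-6) = 81/4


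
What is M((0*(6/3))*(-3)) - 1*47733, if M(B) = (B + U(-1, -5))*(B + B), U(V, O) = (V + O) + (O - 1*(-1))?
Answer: -47733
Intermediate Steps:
U(V, O) = 1 + V + 2*O (U(V, O) = (O + V) + (O + 1) = (O + V) + (1 + O) = 1 + V + 2*O)
M(B) = 2*B*(-10 + B) (M(B) = (B + (1 - 1 + 2*(-5)))*(B + B) = (B + (1 - 1 - 10))*(2*B) = (B - 10)*(2*B) = (-10 + B)*(2*B) = 2*B*(-10 + B))
M((0*(6/3))*(-3)) - 1*47733 = 2*((0*(6/3))*(-3))*(-10 + (0*(6/3))*(-3)) - 1*47733 = 2*((0*(6*(1/3)))*(-3))*(-10 + (0*(6*(1/3)))*(-3)) - 47733 = 2*((0*2)*(-3))*(-10 + (0*2)*(-3)) - 47733 = 2*(0*(-3))*(-10 + 0*(-3)) - 47733 = 2*0*(-10 + 0) - 47733 = 2*0*(-10) - 47733 = 0 - 47733 = -47733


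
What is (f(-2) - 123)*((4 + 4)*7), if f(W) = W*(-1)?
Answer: -6776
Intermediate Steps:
f(W) = -W
(f(-2) - 123)*((4 + 4)*7) = (-1*(-2) - 123)*((4 + 4)*7) = (2 - 123)*(8*7) = -121*56 = -6776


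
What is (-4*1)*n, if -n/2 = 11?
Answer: 88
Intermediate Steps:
n = -22 (n = -2*11 = -22)
(-4*1)*n = -4*1*(-22) = -4*(-22) = 88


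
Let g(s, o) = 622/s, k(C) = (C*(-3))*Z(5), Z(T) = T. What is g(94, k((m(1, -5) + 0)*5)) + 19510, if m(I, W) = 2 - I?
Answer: 917281/47 ≈ 19517.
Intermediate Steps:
k(C) = -15*C (k(C) = (C*(-3))*5 = -3*C*5 = -15*C)
g(94, k((m(1, -5) + 0)*5)) + 19510 = 622/94 + 19510 = 622*(1/94) + 19510 = 311/47 + 19510 = 917281/47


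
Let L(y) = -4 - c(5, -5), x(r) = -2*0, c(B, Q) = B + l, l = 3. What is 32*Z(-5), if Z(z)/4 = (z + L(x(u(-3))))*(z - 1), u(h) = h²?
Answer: 13056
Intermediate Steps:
c(B, Q) = 3 + B (c(B, Q) = B + 3 = 3 + B)
x(r) = 0
L(y) = -12 (L(y) = -4 - (3 + 5) = -4 - 1*8 = -4 - 8 = -12)
Z(z) = 4*(-1 + z)*(-12 + z) (Z(z) = 4*((z - 12)*(z - 1)) = 4*((-12 + z)*(-1 + z)) = 4*((-1 + z)*(-12 + z)) = 4*(-1 + z)*(-12 + z))
32*Z(-5) = 32*(48 - 52*(-5) + 4*(-5)²) = 32*(48 + 260 + 4*25) = 32*(48 + 260 + 100) = 32*408 = 13056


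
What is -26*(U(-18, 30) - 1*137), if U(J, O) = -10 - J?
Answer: 3354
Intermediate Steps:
-26*(U(-18, 30) - 1*137) = -26*((-10 - 1*(-18)) - 1*137) = -26*((-10 + 18) - 137) = -26*(8 - 137) = -26*(-129) = 3354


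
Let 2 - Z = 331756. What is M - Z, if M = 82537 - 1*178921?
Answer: 235370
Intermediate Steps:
M = -96384 (M = 82537 - 178921 = -96384)
Z = -331754 (Z = 2 - 1*331756 = 2 - 331756 = -331754)
M - Z = -96384 - 1*(-331754) = -96384 + 331754 = 235370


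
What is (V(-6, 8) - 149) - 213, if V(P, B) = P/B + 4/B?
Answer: -1449/4 ≈ -362.25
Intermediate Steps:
V(P, B) = 4/B + P/B
(V(-6, 8) - 149) - 213 = ((4 - 6)/8 - 149) - 213 = ((⅛)*(-2) - 149) - 213 = (-¼ - 149) - 213 = -597/4 - 213 = -1449/4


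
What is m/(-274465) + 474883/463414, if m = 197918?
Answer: 38620790543/127190923510 ≈ 0.30364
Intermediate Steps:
m/(-274465) + 474883/463414 = 197918/(-274465) + 474883/463414 = 197918*(-1/274465) + 474883*(1/463414) = -197918/274465 + 474883/463414 = 38620790543/127190923510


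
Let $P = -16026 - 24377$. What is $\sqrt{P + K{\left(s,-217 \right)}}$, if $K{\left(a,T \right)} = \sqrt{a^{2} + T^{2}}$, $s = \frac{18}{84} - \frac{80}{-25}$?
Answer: $\frac{\sqrt{-197974700 + 70 \sqrt{230793221}}}{70} \approx 200.46 i$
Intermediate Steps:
$P = -40403$ ($P = -16026 - 24377 = -40403$)
$s = \frac{239}{70}$ ($s = 18 \cdot \frac{1}{84} - - \frac{16}{5} = \frac{3}{14} + \frac{16}{5} = \frac{239}{70} \approx 3.4143$)
$K{\left(a,T \right)} = \sqrt{T^{2} + a^{2}}$
$\sqrt{P + K{\left(s,-217 \right)}} = \sqrt{-40403 + \sqrt{\left(-217\right)^{2} + \left(\frac{239}{70}\right)^{2}}} = \sqrt{-40403 + \sqrt{47089 + \frac{57121}{4900}}} = \sqrt{-40403 + \sqrt{\frac{230793221}{4900}}} = \sqrt{-40403 + \frac{\sqrt{230793221}}{70}}$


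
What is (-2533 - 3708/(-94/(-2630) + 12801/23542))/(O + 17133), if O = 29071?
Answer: -160232748377/828890010956 ≈ -0.19331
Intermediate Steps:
(-2533 - 3708/(-94/(-2630) + 12801/23542))/(O + 17133) = (-2533 - 3708/(-94/(-2630) + 12801/23542))/(29071 + 17133) = (-2533 - 3708/(-94*(-1/2630) + 12801*(1/23542)))/46204 = (-2533 - 3708/(47/1315 + 12801/23542))*(1/46204) = (-2533 - 3708/17939789/30957730)*(1/46204) = (-2533 - 3708*30957730/17939789)*(1/46204) = (-2533 - 114791262840/17939789)*(1/46204) = -160232748377/17939789*1/46204 = -160232748377/828890010956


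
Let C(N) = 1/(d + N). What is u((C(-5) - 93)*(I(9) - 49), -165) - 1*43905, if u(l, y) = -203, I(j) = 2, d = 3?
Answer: -44108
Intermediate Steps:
C(N) = 1/(3 + N)
u((C(-5) - 93)*(I(9) - 49), -165) - 1*43905 = -203 - 1*43905 = -203 - 43905 = -44108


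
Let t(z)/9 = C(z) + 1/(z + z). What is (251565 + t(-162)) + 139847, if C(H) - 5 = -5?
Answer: 14090831/36 ≈ 3.9141e+5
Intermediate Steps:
C(H) = 0 (C(H) = 5 - 5 = 0)
t(z) = 9/(2*z) (t(z) = 9*(0 + 1/(z + z)) = 9*(0 + 1/(2*z)) = 9*(1/(2*z)) = 9/(2*z))
(251565 + t(-162)) + 139847 = (251565 + (9/2)/(-162)) + 139847 = (251565 + (9/2)*(-1/162)) + 139847 = (251565 - 1/36) + 139847 = 9056339/36 + 139847 = 14090831/36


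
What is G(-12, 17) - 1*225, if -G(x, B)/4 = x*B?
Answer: 591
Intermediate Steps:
G(x, B) = -4*B*x (G(x, B) = -4*x*B = -4*B*x)
G(-12, 17) - 1*225 = -4*17*(-12) - 1*225 = 816 - 225 = 591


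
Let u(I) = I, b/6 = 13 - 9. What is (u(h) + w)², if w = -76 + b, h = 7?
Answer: 2025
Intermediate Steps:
b = 24 (b = 6*(13 - 9) = 6*4 = 24)
w = -52 (w = -76 + 24 = -52)
(u(h) + w)² = (7 - 52)² = (-45)² = 2025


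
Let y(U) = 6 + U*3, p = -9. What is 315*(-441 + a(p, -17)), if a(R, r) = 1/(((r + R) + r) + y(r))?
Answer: -12224835/88 ≈ -1.3892e+5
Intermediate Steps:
y(U) = 6 + 3*U
a(R, r) = 1/(6 + R + 5*r) (a(R, r) = 1/(((r + R) + r) + (6 + 3*r)) = 1/(((R + r) + r) + (6 + 3*r)) = 1/((R + 2*r) + (6 + 3*r)) = 1/(6 + R + 5*r))
315*(-441 + a(p, -17)) = 315*(-441 + 1/(6 - 9 + 5*(-17))) = 315*(-441 + 1/(6 - 9 - 85)) = 315*(-441 + 1/(-88)) = 315*(-441 - 1/88) = 315*(-38809/88) = -12224835/88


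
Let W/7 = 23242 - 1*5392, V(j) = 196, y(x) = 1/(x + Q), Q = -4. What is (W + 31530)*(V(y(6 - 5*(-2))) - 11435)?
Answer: -1758678720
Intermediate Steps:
y(x) = 1/(-4 + x) (y(x) = 1/(x - 4) = 1/(-4 + x))
W = 124950 (W = 7*(23242 - 1*5392) = 7*(23242 - 5392) = 7*17850 = 124950)
(W + 31530)*(V(y(6 - 5*(-2))) - 11435) = (124950 + 31530)*(196 - 11435) = 156480*(-11239) = -1758678720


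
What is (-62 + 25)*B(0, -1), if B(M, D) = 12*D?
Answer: 444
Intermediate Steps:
(-62 + 25)*B(0, -1) = (-62 + 25)*(12*(-1)) = -37*(-12) = 444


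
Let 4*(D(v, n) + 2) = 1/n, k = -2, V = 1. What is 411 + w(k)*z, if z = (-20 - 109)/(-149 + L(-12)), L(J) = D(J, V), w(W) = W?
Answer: 82267/201 ≈ 409.29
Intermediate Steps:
D(v, n) = -2 + 1/(4*n)
L(J) = -7/4 (L(J) = -2 + (1/4)/1 = -2 + (1/4)*1 = -2 + 1/4 = -7/4)
z = 172/201 (z = (-20 - 109)/(-149 - 7/4) = -129/(-603/4) = -129*(-4/603) = 172/201 ≈ 0.85572)
411 + w(k)*z = 411 - 2*172/201 = 411 - 344/201 = 82267/201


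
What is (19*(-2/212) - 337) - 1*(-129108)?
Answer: 13649707/106 ≈ 1.2877e+5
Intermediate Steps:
(19*(-2/212) - 337) - 1*(-129108) = (19*(-2*1/212) - 337) + 129108 = (19*(-1/106) - 337) + 129108 = (-19/106 - 337) + 129108 = -35741/106 + 129108 = 13649707/106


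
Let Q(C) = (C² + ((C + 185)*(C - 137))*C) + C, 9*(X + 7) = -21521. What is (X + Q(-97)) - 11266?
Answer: 17937646/9 ≈ 1.9931e+6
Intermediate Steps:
X = -21584/9 (X = -7 + (⅑)*(-21521) = -7 - 21521/9 = -21584/9 ≈ -2398.2)
Q(C) = C + C² + C*(-137 + C)*(185 + C) (Q(C) = (C² + ((185 + C)*(-137 + C))*C) + C = (C² + ((-137 + C)*(185 + C))*C) + C = (C² + C*(-137 + C)*(185 + C)) + C = C + C² + C*(-137 + C)*(185 + C))
(X + Q(-97)) - 11266 = (-21584/9 - 97*(-25344 + (-97)² + 49*(-97))) - 11266 = (-21584/9 - 97*(-25344 + 9409 - 4753)) - 11266 = (-21584/9 - 97*(-20688)) - 11266 = (-21584/9 + 2006736) - 11266 = 18039040/9 - 11266 = 17937646/9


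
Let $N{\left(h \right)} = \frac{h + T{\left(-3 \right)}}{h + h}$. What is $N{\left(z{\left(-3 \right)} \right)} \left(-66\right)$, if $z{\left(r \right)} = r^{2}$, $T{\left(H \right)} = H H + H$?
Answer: $-55$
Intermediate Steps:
$T{\left(H \right)} = H + H^{2}$ ($T{\left(H \right)} = H^{2} + H = H + H^{2}$)
$N{\left(h \right)} = \frac{6 + h}{2 h}$ ($N{\left(h \right)} = \frac{h - 3 \left(1 - 3\right)}{h + h} = \frac{h - -6}{2 h} = \left(h + 6\right) \frac{1}{2 h} = \left(6 + h\right) \frac{1}{2 h} = \frac{6 + h}{2 h}$)
$N{\left(z{\left(-3 \right)} \right)} \left(-66\right) = \frac{6 + \left(-3\right)^{2}}{2 \left(-3\right)^{2}} \left(-66\right) = \frac{6 + 9}{2 \cdot 9} \left(-66\right) = \frac{1}{2} \cdot \frac{1}{9} \cdot 15 \left(-66\right) = \frac{5}{6} \left(-66\right) = -55$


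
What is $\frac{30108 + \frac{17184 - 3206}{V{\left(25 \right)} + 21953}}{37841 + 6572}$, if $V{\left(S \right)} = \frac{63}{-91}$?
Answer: $\frac{4296201377}{6337290970} \approx 0.67792$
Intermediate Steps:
$V{\left(S \right)} = - \frac{9}{13}$ ($V{\left(S \right)} = 63 \left(- \frac{1}{91}\right) = - \frac{9}{13}$)
$\frac{30108 + \frac{17184 - 3206}{V{\left(25 \right)} + 21953}}{37841 + 6572} = \frac{30108 + \frac{17184 - 3206}{- \frac{9}{13} + 21953}}{37841 + 6572} = \frac{30108 + \frac{13978}{\frac{285380}{13}}}{44413} = \left(30108 + 13978 \cdot \frac{13}{285380}\right) \frac{1}{44413} = \left(30108 + \frac{90857}{142690}\right) \frac{1}{44413} = \frac{4296201377}{142690} \cdot \frac{1}{44413} = \frac{4296201377}{6337290970}$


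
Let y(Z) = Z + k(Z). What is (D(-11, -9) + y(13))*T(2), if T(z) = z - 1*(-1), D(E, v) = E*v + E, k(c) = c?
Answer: 342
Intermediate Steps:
D(E, v) = E + E*v
y(Z) = 2*Z (y(Z) = Z + Z = 2*Z)
T(z) = 1 + z (T(z) = z + 1 = 1 + z)
(D(-11, -9) + y(13))*T(2) = (-11*(1 - 9) + 2*13)*(1 + 2) = (-11*(-8) + 26)*3 = (88 + 26)*3 = 114*3 = 342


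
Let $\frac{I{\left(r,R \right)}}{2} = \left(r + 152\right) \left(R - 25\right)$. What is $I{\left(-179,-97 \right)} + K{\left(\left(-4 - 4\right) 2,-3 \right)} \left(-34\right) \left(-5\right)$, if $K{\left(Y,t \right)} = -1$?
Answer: $6418$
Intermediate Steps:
$I{\left(r,R \right)} = 2 \left(-25 + R\right) \left(152 + r\right)$ ($I{\left(r,R \right)} = 2 \left(r + 152\right) \left(R - 25\right) = 2 \left(152 + r\right) \left(-25 + R\right) = 2 \left(-25 + R\right) \left(152 + r\right)$)
$I{\left(-179,-97 \right)} + K{\left(\left(-4 - 4\right) 2,-3 \right)} \left(-34\right) \left(-5\right) = \left(-7600 - -8950 + 304 \left(-97\right) + 2 \left(-97\right) \left(-179\right)\right) + \left(-1\right) \left(-34\right) \left(-5\right) = \left(-7600 + 8950 - 29488 + 34726\right) + 34 \left(-5\right) = 6588 - 170 = 6418$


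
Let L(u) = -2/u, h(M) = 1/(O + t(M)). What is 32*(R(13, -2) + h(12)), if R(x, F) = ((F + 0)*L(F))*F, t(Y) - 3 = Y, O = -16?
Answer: 96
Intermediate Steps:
t(Y) = 3 + Y
h(M) = 1/(-13 + M) (h(M) = 1/(-16 + (3 + M)) = 1/(-13 + M))
R(x, F) = -2*F (R(x, F) = ((F + 0)*(-2/F))*F = (F*(-2/F))*F = -2*F)
32*(R(13, -2) + h(12)) = 32*(-2*(-2) + 1/(-13 + 12)) = 32*(4 + 1/(-1)) = 32*(4 - 1) = 32*3 = 96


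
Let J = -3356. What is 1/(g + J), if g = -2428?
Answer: -1/5784 ≈ -0.00017289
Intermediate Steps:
1/(g + J) = 1/(-2428 - 3356) = 1/(-5784) = -1/5784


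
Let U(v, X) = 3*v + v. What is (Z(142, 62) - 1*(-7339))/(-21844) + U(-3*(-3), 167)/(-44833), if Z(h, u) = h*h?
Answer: -1233828383/979332052 ≈ -1.2599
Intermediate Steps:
Z(h, u) = h²
U(v, X) = 4*v
(Z(142, 62) - 1*(-7339))/(-21844) + U(-3*(-3), 167)/(-44833) = (142² - 1*(-7339))/(-21844) + (4*(-3*(-3)))/(-44833) = (20164 + 7339)*(-1/21844) + (4*9)*(-1/44833) = 27503*(-1/21844) + 36*(-1/44833) = -27503/21844 - 36/44833 = -1233828383/979332052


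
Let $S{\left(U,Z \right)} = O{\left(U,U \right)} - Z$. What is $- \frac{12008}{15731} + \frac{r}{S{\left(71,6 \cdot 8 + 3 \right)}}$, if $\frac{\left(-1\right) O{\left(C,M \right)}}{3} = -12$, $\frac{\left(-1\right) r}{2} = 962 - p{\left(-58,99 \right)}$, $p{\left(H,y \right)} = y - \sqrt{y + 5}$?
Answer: $\frac{26971586}{235965} + \frac{4 \sqrt{26}}{15} \approx 115.66$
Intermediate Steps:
$p{\left(H,y \right)} = y - \sqrt{5 + y}$
$r = -1726 - 4 \sqrt{26}$ ($r = - 2 \left(962 - \left(99 - \sqrt{5 + 99}\right)\right) = - 2 \left(962 - \left(99 - \sqrt{104}\right)\right) = - 2 \left(962 - \left(99 - 2 \sqrt{26}\right)\right) = - 2 \left(863 + 2 \sqrt{26}\right) = -1726 - 4 \sqrt{26} \approx -1746.4$)
$O{\left(C,M \right)} = 36$ ($O{\left(C,M \right)} = \left(-3\right) \left(-12\right) = 36$)
$S{\left(U,Z \right)} = 36 - Z$
$- \frac{12008}{15731} + \frac{r}{S{\left(71,6 \cdot 8 + 3 \right)}} = - \frac{12008}{15731} + \frac{-1726 - 4 \sqrt{26}}{36 - \left(6 \cdot 8 + 3\right)} = \left(-12008\right) \frac{1}{15731} + \frac{-1726 - 4 \sqrt{26}}{36 - \left(48 + 3\right)} = - \frac{12008}{15731} + \frac{-1726 - 4 \sqrt{26}}{36 - 51} = - \frac{12008}{15731} + \frac{-1726 - 4 \sqrt{26}}{-15} = - \frac{12008}{15731} + \left(-1726 - 4 \sqrt{26}\right) \left(- \frac{1}{15}\right) = - \frac{12008}{15731} + \left(\frac{1726}{15} + \frac{4 \sqrt{26}}{15}\right) = \frac{26971586}{235965} + \frac{4 \sqrt{26}}{15}$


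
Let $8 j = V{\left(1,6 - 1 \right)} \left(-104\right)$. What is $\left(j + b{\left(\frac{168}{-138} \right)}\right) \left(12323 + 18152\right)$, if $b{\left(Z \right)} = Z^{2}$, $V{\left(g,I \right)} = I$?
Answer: $- \frac{44521325}{23} \approx -1.9357 \cdot 10^{6}$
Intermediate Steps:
$j = -65$ ($j = \frac{\left(6 - 1\right) \left(-104\right)}{8} = \frac{5 \left(-104\right)}{8} = \frac{1}{8} \left(-520\right) = -65$)
$\left(j + b{\left(\frac{168}{-138} \right)}\right) \left(12323 + 18152\right) = \left(-65 + \left(\frac{168}{-138}\right)^{2}\right) \left(12323 + 18152\right) = \left(-65 + \left(168 \left(- \frac{1}{138}\right)\right)^{2}\right) 30475 = \left(-65 + \left(- \frac{28}{23}\right)^{2}\right) 30475 = \left(-65 + \frac{784}{529}\right) 30475 = \left(- \frac{33601}{529}\right) 30475 = - \frac{44521325}{23}$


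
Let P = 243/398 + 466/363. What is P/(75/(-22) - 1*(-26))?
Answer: 273677/3263799 ≈ 0.083852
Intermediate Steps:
P = 273677/144474 (P = 243*(1/398) + 466*(1/363) = 243/398 + 466/363 = 273677/144474 ≈ 1.8943)
P/(75/(-22) - 1*(-26)) = 273677/(144474*(75/(-22) - 1*(-26))) = 273677/(144474*(75*(-1/22) + 26)) = 273677/(144474*(-75/22 + 26)) = 273677/(144474*(497/22)) = (273677/144474)*(22/497) = 273677/3263799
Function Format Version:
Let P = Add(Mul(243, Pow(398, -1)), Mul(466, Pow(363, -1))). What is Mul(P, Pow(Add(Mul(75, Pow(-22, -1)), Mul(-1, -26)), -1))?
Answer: Rational(273677, 3263799) ≈ 0.083852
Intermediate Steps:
P = Rational(273677, 144474) (P = Add(Mul(243, Rational(1, 398)), Mul(466, Rational(1, 363))) = Add(Rational(243, 398), Rational(466, 363)) = Rational(273677, 144474) ≈ 1.8943)
Mul(P, Pow(Add(Mul(75, Pow(-22, -1)), Mul(-1, -26)), -1)) = Mul(Rational(273677, 144474), Pow(Add(Mul(75, Pow(-22, -1)), Mul(-1, -26)), -1)) = Mul(Rational(273677, 144474), Pow(Add(Mul(75, Rational(-1, 22)), 26), -1)) = Mul(Rational(273677, 144474), Pow(Add(Rational(-75, 22), 26), -1)) = Mul(Rational(273677, 144474), Pow(Rational(497, 22), -1)) = Mul(Rational(273677, 144474), Rational(22, 497)) = Rational(273677, 3263799)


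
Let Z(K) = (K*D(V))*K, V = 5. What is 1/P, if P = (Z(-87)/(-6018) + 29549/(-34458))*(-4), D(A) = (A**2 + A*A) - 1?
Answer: 17280687/4319214460 ≈ 0.0040009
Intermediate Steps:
D(A) = -1 + 2*A**2 (D(A) = (A**2 + A**2) - 1 = 2*A**2 - 1 = -1 + 2*A**2)
Z(K) = 49*K**2 (Z(K) = (K*(-1 + 2*5**2))*K = (K*(-1 + 2*25))*K = (K*(-1 + 50))*K = (K*49)*K = (49*K)*K = 49*K**2)
P = 4319214460/17280687 (P = ((49*(-87)**2)/(-6018) + 29549/(-34458))*(-4) = ((49*7569)*(-1/6018) + 29549*(-1/34458))*(-4) = (370881*(-1/6018) - 29549/34458)*(-4) = (-123627/2006 - 29549/34458)*(-4) = -1079803615/17280687*(-4) = 4319214460/17280687 ≈ 249.94)
1/P = 1/(4319214460/17280687) = 17280687/4319214460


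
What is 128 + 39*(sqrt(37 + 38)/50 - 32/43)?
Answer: 4256/43 + 39*sqrt(3)/10 ≈ 105.73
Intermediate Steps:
128 + 39*(sqrt(37 + 38)/50 - 32/43) = 128 + 39*(sqrt(75)*(1/50) - 32*1/43) = 128 + 39*((5*sqrt(3))*(1/50) - 32/43) = 128 + 39*(sqrt(3)/10 - 32/43) = 128 + 39*(-32/43 + sqrt(3)/10) = 128 + (-1248/43 + 39*sqrt(3)/10) = 4256/43 + 39*sqrt(3)/10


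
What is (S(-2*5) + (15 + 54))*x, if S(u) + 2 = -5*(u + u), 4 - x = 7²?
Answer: -7515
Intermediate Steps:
x = -45 (x = 4 - 1*7² = 4 - 1*49 = 4 - 49 = -45)
S(u) = -2 - 10*u (S(u) = -2 - 5*(u + u) = -2 - 10*u)
(S(-2*5) + (15 + 54))*x = ((-2 - (-20)*5) + (15 + 54))*(-45) = ((-2 - 10*(-10)) + 69)*(-45) = ((-2 + 100) + 69)*(-45) = (98 + 69)*(-45) = 167*(-45) = -7515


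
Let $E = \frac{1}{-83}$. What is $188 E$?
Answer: $- \frac{188}{83} \approx -2.2651$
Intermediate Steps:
$E = - \frac{1}{83} \approx -0.012048$
$188 E = 188 \left(- \frac{1}{83}\right) = - \frac{188}{83}$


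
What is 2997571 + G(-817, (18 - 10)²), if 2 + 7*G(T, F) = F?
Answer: 20983059/7 ≈ 2.9976e+6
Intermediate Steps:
G(T, F) = -2/7 + F/7
2997571 + G(-817, (18 - 10)²) = 2997571 + (-2/7 + (18 - 10)²/7) = 2997571 + (-2/7 + (⅐)*8²) = 2997571 + (-2/7 + (⅐)*64) = 2997571 + (-2/7 + 64/7) = 2997571 + 62/7 = 20983059/7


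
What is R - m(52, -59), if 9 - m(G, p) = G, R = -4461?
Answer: -4418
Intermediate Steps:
m(G, p) = 9 - G
R - m(52, -59) = -4461 - (9 - 1*52) = -4461 - (9 - 52) = -4461 - 1*(-43) = -4461 + 43 = -4418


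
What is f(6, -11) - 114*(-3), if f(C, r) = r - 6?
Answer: 325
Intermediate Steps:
f(C, r) = -6 + r
f(6, -11) - 114*(-3) = (-6 - 11) - 114*(-3) = -17 + 342 = 325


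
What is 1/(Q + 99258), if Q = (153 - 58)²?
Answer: 1/108283 ≈ 9.2351e-6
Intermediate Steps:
Q = 9025 (Q = 95² = 9025)
1/(Q + 99258) = 1/(9025 + 99258) = 1/108283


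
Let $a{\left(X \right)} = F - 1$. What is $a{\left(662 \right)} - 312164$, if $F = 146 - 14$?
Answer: $-312033$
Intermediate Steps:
$F = 132$ ($F = 146 - 14 = 132$)
$a{\left(X \right)} = 131$ ($a{\left(X \right)} = 132 - 1 = 131$)
$a{\left(662 \right)} - 312164 = 131 - 312164 = -312033$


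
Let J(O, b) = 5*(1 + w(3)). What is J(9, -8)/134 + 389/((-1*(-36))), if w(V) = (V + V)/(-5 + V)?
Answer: 25883/2412 ≈ 10.731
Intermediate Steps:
w(V) = 2*V/(-5 + V) (w(V) = (2*V)/(-5 + V) = 2*V/(-5 + V))
J(O, b) = -10 (J(O, b) = 5*(1 + 2*3/(-5 + 3)) = 5*(1 + 2*3/(-2)) = 5*(1 + 2*3*(-½)) = 5*(1 - 3) = 5*(-2) = -10)
J(9, -8)/134 + 389/((-1*(-36))) = -10/134 + 389/((-1*(-36))) = -10*1/134 + 389/36 = -5/67 + 389*(1/36) = -5/67 + 389/36 = 25883/2412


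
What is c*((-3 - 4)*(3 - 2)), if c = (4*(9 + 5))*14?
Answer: -5488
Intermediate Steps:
c = 784 (c = (4*14)*14 = 56*14 = 784)
c*((-3 - 4)*(3 - 2)) = 784*((-3 - 4)*(3 - 2)) = 784*(-7*1) = 784*(-7) = -5488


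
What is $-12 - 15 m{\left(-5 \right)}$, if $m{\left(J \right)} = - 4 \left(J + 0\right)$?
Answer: $-312$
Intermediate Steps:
$m{\left(J \right)} = - 4 J$
$-12 - 15 m{\left(-5 \right)} = -12 - 15 \left(\left(-4\right) \left(-5\right)\right) = -12 - 300 = -312$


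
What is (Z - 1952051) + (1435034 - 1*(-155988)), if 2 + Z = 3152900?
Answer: 2791869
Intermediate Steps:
Z = 3152898 (Z = -2 + 3152900 = 3152898)
(Z - 1952051) + (1435034 - 1*(-155988)) = (3152898 - 1952051) + (1435034 - 1*(-155988)) = 1200847 + (1435034 + 155988) = 1200847 + 1591022 = 2791869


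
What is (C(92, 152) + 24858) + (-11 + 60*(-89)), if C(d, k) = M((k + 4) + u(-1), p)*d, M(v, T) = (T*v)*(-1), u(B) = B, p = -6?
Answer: 105067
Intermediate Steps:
M(v, T) = -T*v
C(d, k) = d*(18 + 6*k) (C(d, k) = (-1*(-6)*((k + 4) - 1))*d = (-1*(-6)*((4 + k) - 1))*d = (-1*(-6)*(3 + k))*d = (18 + 6*k)*d = d*(18 + 6*k))
(C(92, 152) + 24858) + (-11 + 60*(-89)) = (6*92*(3 + 152) + 24858) + (-11 + 60*(-89)) = (6*92*155 + 24858) + (-11 - 5340) = (85560 + 24858) - 5351 = 110418 - 5351 = 105067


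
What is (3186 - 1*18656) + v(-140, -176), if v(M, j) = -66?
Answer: -15536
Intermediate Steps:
(3186 - 1*18656) + v(-140, -176) = (3186 - 1*18656) - 66 = (3186 - 18656) - 66 = -15470 - 66 = -15536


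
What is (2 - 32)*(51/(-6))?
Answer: 255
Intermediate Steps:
(2 - 32)*(51/(-6)) = -1530*(-1)/6 = -30*(-17/2) = 255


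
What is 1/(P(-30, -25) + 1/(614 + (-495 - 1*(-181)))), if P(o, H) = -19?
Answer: -300/5699 ≈ -0.052641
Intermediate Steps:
1/(P(-30, -25) + 1/(614 + (-495 - 1*(-181)))) = 1/(-19 + 1/(614 + (-495 - 1*(-181)))) = 1/(-19 + 1/(614 + (-495 + 181))) = 1/(-19 + 1/(614 - 314)) = 1/(-19 + 1/300) = 1/(-5699/300) = -300/5699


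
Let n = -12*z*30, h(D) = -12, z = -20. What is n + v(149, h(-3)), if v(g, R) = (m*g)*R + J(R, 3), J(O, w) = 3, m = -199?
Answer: 363015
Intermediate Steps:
n = 7200 (n = -12*(-20)*30 = 240*30 = 7200)
v(g, R) = 3 - 199*R*g (v(g, R) = (-199*g)*R + 3 = -199*R*g + 3 = 3 - 199*R*g)
n + v(149, h(-3)) = 7200 + (3 - 199*(-12)*149) = 7200 + (3 + 355812) = 7200 + 355815 = 363015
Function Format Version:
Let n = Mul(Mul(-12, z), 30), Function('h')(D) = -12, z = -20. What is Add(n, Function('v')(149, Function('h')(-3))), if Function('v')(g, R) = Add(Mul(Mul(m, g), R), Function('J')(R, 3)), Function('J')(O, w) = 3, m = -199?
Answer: 363015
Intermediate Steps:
n = 7200 (n = Mul(Mul(-12, -20), 30) = Mul(240, 30) = 7200)
Function('v')(g, R) = Add(3, Mul(-199, R, g)) (Function('v')(g, R) = Add(Mul(Mul(-199, g), R), 3) = Add(Mul(-199, R, g), 3) = Add(3, Mul(-199, R, g)))
Add(n, Function('v')(149, Function('h')(-3))) = Add(7200, Add(3, Mul(-199, -12, 149))) = Add(7200, Add(3, 355812)) = Add(7200, 355815) = 363015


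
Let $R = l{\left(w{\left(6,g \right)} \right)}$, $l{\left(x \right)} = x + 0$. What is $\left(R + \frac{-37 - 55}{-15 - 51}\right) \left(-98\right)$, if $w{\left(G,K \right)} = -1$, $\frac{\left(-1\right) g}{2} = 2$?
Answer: $- \frac{1274}{33} \approx -38.606$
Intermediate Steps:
$g = -4$ ($g = \left(-2\right) 2 = -4$)
$l{\left(x \right)} = x$
$R = -1$
$\left(R + \frac{-37 - 55}{-15 - 51}\right) \left(-98\right) = \left(-1 + \frac{-37 - 55}{-15 - 51}\right) \left(-98\right) = \left(-1 - \frac{92}{-66}\right) \left(-98\right) = \left(-1 - - \frac{46}{33}\right) \left(-98\right) = \left(-1 + \frac{46}{33}\right) \left(-98\right) = \frac{13}{33} \left(-98\right) = - \frac{1274}{33}$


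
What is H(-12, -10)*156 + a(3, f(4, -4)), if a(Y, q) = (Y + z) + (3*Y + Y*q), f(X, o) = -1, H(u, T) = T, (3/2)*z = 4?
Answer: -4645/3 ≈ -1548.3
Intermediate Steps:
z = 8/3 (z = (2/3)*4 = 8/3 ≈ 2.6667)
a(Y, q) = 8/3 + 4*Y + Y*q (a(Y, q) = (Y + 8/3) + (3*Y + Y*q) = (8/3 + Y) + (3*Y + Y*q) = 8/3 + 4*Y + Y*q)
H(-12, -10)*156 + a(3, f(4, -4)) = -10*156 + (8/3 + 4*3 + 3*(-1)) = -1560 + (8/3 + 12 - 3) = -1560 + 35/3 = -4645/3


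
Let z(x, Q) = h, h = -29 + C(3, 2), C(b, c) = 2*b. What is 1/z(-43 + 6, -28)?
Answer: -1/23 ≈ -0.043478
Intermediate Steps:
h = -23 (h = -29 + 2*3 = -29 + 6 = -23)
z(x, Q) = -23
1/z(-43 + 6, -28) = 1/(-23) = -1/23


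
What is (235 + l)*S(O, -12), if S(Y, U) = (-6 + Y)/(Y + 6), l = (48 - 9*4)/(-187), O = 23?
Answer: 43933/319 ≈ 137.72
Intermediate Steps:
l = -12/187 (l = (48 - 36)*(-1/187) = 12*(-1/187) = -12/187 ≈ -0.064171)
S(Y, U) = (-6 + Y)/(6 + Y)
(235 + l)*S(O, -12) = (235 - 12/187)*((-6 + 23)/(6 + 23)) = 43933*(17/29)/187 = 43933*((1/29)*17)/187 = (43933/187)*(17/29) = 43933/319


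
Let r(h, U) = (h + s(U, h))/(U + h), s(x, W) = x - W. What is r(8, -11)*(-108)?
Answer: -396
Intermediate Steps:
r(h, U) = U/(U + h) (r(h, U) = (h + (U - h))/(U + h) = U/(U + h))
r(8, -11)*(-108) = -11/(-11 + 8)*(-108) = -11/(-3)*(-108) = -11*(-⅓)*(-108) = (11/3)*(-108) = -396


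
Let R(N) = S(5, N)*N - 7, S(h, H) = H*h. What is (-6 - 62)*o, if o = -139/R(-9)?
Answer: 4726/199 ≈ 23.749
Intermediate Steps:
R(N) = -7 + 5*N² (R(N) = (N*5)*N - 7 = (5*N)*N - 7 = 5*N² - 7 = -7 + 5*N²)
o = -139/398 (o = -139/(-7 + 5*(-9)²) = -139/(-7 + 5*81) = -139/(-7 + 405) = -139/398 ≈ -0.34925)
(-6 - 62)*o = (-6 - 62)*(-139/398) = -68*(-139/398) = 4726/199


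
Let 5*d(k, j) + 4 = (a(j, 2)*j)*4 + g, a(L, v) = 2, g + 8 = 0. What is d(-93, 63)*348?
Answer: 171216/5 ≈ 34243.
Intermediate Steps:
g = -8 (g = -8 + 0 = -8)
d(k, j) = -12/5 + 8*j/5 (d(k, j) = -4/5 + ((2*j)*4 - 8)/5 = -4/5 + (8*j - 8)/5 = -4/5 + (-8 + 8*j)/5 = -4/5 + (-8/5 + 8*j/5) = -12/5 + 8*j/5)
d(-93, 63)*348 = (-12/5 + (8/5)*63)*348 = (-12/5 + 504/5)*348 = (492/5)*348 = 171216/5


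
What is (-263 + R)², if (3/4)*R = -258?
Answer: 368449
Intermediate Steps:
R = -344 (R = (4/3)*(-258) = -344)
(-263 + R)² = (-263 - 344)² = (-607)² = 368449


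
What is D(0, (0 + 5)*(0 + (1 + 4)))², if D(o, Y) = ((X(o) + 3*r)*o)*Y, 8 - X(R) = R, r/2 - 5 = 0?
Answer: 0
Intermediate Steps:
r = 10 (r = 10 + 2*0 = 10 + 0 = 10)
X(R) = 8 - R
D(o, Y) = Y*o*(38 - o) (D(o, Y) = (((8 - o) + 3*10)*o)*Y = (((8 - o) + 30)*o)*Y = ((38 - o)*o)*Y = (o*(38 - o))*Y = Y*o*(38 - o))
D(0, (0 + 5)*(0 + (1 + 4)))² = (((0 + 5)*(0 + (1 + 4)))*0*(38 - 1*0))² = ((5*(0 + 5))*0*(38 + 0))² = ((5*5)*0*38)² = (25*0*38)² = 0² = 0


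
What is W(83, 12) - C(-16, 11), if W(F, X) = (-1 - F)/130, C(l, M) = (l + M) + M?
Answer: -432/65 ≈ -6.6462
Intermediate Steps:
C(l, M) = l + 2*M (C(l, M) = (M + l) + M = l + 2*M)
W(F, X) = -1/130 - F/130 (W(F, X) = (-1 - F)*(1/130) = -1/130 - F/130)
W(83, 12) - C(-16, 11) = (-1/130 - 1/130*83) - (-16 + 2*11) = (-1/130 - 83/130) - (-16 + 22) = -42/65 - 1*6 = -42/65 - 6 = -432/65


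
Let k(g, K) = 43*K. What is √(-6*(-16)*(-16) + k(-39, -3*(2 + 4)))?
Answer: I*√2310 ≈ 48.062*I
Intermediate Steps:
√(-6*(-16)*(-16) + k(-39, -3*(2 + 4))) = √(-6*(-16)*(-16) + 43*(-3*(2 + 4))) = √(96*(-16) + 43*(-3*6)) = √(-1536 + 43*(-18)) = √(-1536 - 774) = √(-2310) = I*√2310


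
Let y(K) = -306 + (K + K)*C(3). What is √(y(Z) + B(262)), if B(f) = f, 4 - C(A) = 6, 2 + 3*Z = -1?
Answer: 2*I*√10 ≈ 6.3246*I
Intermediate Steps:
Z = -1 (Z = -⅔ + (⅓)*(-1) = -⅔ - ⅓ = -1)
C(A) = -2 (C(A) = 4 - 1*6 = 4 - 6 = -2)
y(K) = -306 - 4*K (y(K) = -306 + (K + K)*(-2) = -306 + (2*K)*(-2) = -306 - 4*K)
√(y(Z) + B(262)) = √((-306 - 4*(-1)) + 262) = √((-306 + 4) + 262) = √(-302 + 262) = √(-40) = 2*I*√10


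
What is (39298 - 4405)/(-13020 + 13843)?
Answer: 34893/823 ≈ 42.397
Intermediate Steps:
(39298 - 4405)/(-13020 + 13843) = 34893/823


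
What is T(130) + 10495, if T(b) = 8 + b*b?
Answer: 27403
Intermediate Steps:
T(b) = 8 + b²
T(130) + 10495 = (8 + 130²) + 10495 = (8 + 16900) + 10495 = 16908 + 10495 = 27403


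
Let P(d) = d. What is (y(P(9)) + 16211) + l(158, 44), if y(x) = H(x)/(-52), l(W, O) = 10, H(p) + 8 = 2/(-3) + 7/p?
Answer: 7591499/468 ≈ 16221.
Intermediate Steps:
H(p) = -26/3 + 7/p (H(p) = -8 + (2/(-3) + 7/p) = -8 + (2*(-⅓) + 7/p) = -8 + (-⅔ + 7/p) = -26/3 + 7/p)
y(x) = ⅙ - 7/(52*x) (y(x) = (-26/3 + 7/x)/(-52) = (-26/3 + 7/x)*(-1/52) = ⅙ - 7/(52*x))
(y(P(9)) + 16211) + l(158, 44) = ((1/156)*(-21 + 26*9)/9 + 16211) + 10 = ((1/156)*(⅑)*(-21 + 234) + 16211) + 10 = ((1/156)*(⅑)*213 + 16211) + 10 = (71/468 + 16211) + 10 = 7586819/468 + 10 = 7591499/468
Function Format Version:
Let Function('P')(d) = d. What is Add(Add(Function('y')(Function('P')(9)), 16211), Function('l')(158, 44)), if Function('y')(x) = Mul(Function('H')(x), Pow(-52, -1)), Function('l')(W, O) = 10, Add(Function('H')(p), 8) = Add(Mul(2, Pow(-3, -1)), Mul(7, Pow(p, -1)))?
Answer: Rational(7591499, 468) ≈ 16221.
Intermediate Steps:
Function('H')(p) = Add(Rational(-26, 3), Mul(7, Pow(p, -1))) (Function('H')(p) = Add(-8, Add(Mul(2, Pow(-3, -1)), Mul(7, Pow(p, -1)))) = Add(-8, Add(Mul(2, Rational(-1, 3)), Mul(7, Pow(p, -1)))) = Add(-8, Add(Rational(-2, 3), Mul(7, Pow(p, -1)))) = Add(Rational(-26, 3), Mul(7, Pow(p, -1))))
Function('y')(x) = Add(Rational(1, 6), Mul(Rational(-7, 52), Pow(x, -1))) (Function('y')(x) = Mul(Add(Rational(-26, 3), Mul(7, Pow(x, -1))), Pow(-52, -1)) = Mul(Add(Rational(-26, 3), Mul(7, Pow(x, -1))), Rational(-1, 52)) = Add(Rational(1, 6), Mul(Rational(-7, 52), Pow(x, -1))))
Add(Add(Function('y')(Function('P')(9)), 16211), Function('l')(158, 44)) = Add(Add(Mul(Rational(1, 156), Pow(9, -1), Add(-21, Mul(26, 9))), 16211), 10) = Add(Add(Mul(Rational(1, 156), Rational(1, 9), Add(-21, 234)), 16211), 10) = Add(Add(Mul(Rational(1, 156), Rational(1, 9), 213), 16211), 10) = Add(Add(Rational(71, 468), 16211), 10) = Add(Rational(7586819, 468), 10) = Rational(7591499, 468)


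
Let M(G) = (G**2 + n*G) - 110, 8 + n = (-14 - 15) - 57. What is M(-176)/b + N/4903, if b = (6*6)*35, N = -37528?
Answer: 18516595/617778 ≈ 29.973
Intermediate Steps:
n = -94 (n = -8 + ((-14 - 15) - 57) = -8 + (-29 - 57) = -8 - 86 = -94)
b = 1260 (b = 36*35 = 1260)
M(G) = -110 + G**2 - 94*G (M(G) = (G**2 - 94*G) - 110 = -110 + G**2 - 94*G)
M(-176)/b + N/4903 = (-110 + (-176)**2 - 94*(-176))/1260 - 37528/4903 = (-110 + 30976 + 16544)*(1/1260) - 37528*1/4903 = 47410*(1/1260) - 37528/4903 = 4741/126 - 37528/4903 = 18516595/617778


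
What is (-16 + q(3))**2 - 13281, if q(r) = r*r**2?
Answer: -13160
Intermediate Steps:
q(r) = r**3
(-16 + q(3))**2 - 13281 = (-16 + 3**3)**2 - 13281 = (-16 + 27)**2 - 13281 = 11**2 - 13281 = 121 - 13281 = -13160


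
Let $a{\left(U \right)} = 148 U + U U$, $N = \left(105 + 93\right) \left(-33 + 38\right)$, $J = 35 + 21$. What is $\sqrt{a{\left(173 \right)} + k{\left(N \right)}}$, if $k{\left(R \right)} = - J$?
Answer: $\sqrt{55477} \approx 235.54$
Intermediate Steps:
$J = 56$
$N = 990$ ($N = 198 \cdot 5 = 990$)
$k{\left(R \right)} = -56$ ($k{\left(R \right)} = \left(-1\right) 56 = -56$)
$a{\left(U \right)} = U^{2} + 148 U$ ($a{\left(U \right)} = 148 U + U^{2} = U^{2} + 148 U$)
$\sqrt{a{\left(173 \right)} + k{\left(N \right)}} = \sqrt{173 \left(148 + 173\right) - 56} = \sqrt{173 \cdot 321 - 56} = \sqrt{55533 - 56} = \sqrt{55477}$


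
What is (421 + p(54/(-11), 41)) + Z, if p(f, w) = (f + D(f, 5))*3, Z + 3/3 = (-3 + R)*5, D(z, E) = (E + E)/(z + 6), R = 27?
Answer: 12161/22 ≈ 552.77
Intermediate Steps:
D(z, E) = 2*E/(6 + z) (D(z, E) = (2*E)/(6 + z) = 2*E/(6 + z))
Z = 119 (Z = -1 + (-3 + 27)*5 = -1 + 24*5 = -1 + 120 = 119)
p(f, w) = 3*f + 30/(6 + f) (p(f, w) = (f + 2*5/(6 + f))*3 = (f + 10/(6 + f))*3 = 3*f + 30/(6 + f))
(421 + p(54/(-11), 41)) + Z = (421 + 3*(10 + (54/(-11))*(6 + 54/(-11)))/(6 + 54/(-11))) + 119 = (421 + 3*(10 + (54*(-1/11))*(6 + 54*(-1/11)))/(6 + 54*(-1/11))) + 119 = (421 + 3*(10 - 54*(6 - 54/11)/11)/(6 - 54/11)) + 119 = (421 + 3*(10 - 54/11*12/11)/(12/11)) + 119 = (421 + 3*(11/12)*(10 - 648/121)) + 119 = (421 + 3*(11/12)*(562/121)) + 119 = (421 + 281/22) + 119 = 9543/22 + 119 = 12161/22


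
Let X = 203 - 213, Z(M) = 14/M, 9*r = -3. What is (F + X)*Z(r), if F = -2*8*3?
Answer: 2436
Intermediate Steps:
r = -1/3 (r = (1/9)*(-3) = -1/3 ≈ -0.33333)
F = -48 (F = -16*3 = -48)
X = -10
(F + X)*Z(r) = (-48 - 10)*(14/(-1/3)) = -812*(-3) = -58*(-42) = 2436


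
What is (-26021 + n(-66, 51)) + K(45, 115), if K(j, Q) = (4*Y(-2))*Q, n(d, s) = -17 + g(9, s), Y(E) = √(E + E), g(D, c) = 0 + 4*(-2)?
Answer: -26046 + 920*I ≈ -26046.0 + 920.0*I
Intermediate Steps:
g(D, c) = -8 (g(D, c) = 0 - 8 = -8)
Y(E) = √2*√E (Y(E) = √(2*E) = √2*√E)
n(d, s) = -25 (n(d, s) = -17 - 8 = -25)
K(j, Q) = 8*I*Q (K(j, Q) = (4*(√2*√(-2)))*Q = (4*(√2*(I*√2)))*Q = (4*(2*I))*Q = (8*I)*Q = 8*I*Q)
(-26021 + n(-66, 51)) + K(45, 115) = (-26021 - 25) + 8*I*115 = -26046 + 920*I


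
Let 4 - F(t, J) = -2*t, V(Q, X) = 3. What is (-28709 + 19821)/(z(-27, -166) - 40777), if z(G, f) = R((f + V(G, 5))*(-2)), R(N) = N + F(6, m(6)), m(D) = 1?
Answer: 8888/40435 ≈ 0.21981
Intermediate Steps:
F(t, J) = 4 + 2*t (F(t, J) = 4 - (-2)*t = 4 + 2*t)
R(N) = 16 + N (R(N) = N + (4 + 2*6) = N + (4 + 12) = N + 16 = 16 + N)
z(G, f) = 10 - 2*f (z(G, f) = 16 + (f + 3)*(-2) = 16 + (3 + f)*(-2) = 16 + (-6 - 2*f) = 10 - 2*f)
(-28709 + 19821)/(z(-27, -166) - 40777) = (-28709 + 19821)/((10 - 2*(-166)) - 40777) = -8888/((10 + 332) - 40777) = -8888/(342 - 40777) = -8888/(-40435) = -8888*(-1/40435) = 8888/40435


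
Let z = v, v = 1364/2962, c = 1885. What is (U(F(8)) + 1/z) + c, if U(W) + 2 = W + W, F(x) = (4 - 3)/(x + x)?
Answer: 5143089/2728 ≈ 1885.3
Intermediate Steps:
v = 682/1481 (v = 1364*(1/2962) = 682/1481 ≈ 0.46050)
z = 682/1481 ≈ 0.46050
F(x) = 1/(2*x)
U(W) = -2 + 2*W (U(W) = -2 + (W + W) = -2 + 2*W)
(U(F(8)) + 1/z) + c = ((-2 + 2*((½)/8)) + 1/(682/1481)) + 1885 = ((-2 + 2*((½)*(⅛))) + 1481/682) + 1885 = ((-2 + 2*(1/16)) + 1481/682) + 1885 = ((-2 + ⅛) + 1481/682) + 1885 = (-15/8 + 1481/682) + 1885 = 809/2728 + 1885 = 5143089/2728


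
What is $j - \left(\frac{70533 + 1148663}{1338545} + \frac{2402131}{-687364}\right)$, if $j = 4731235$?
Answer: $\frac{4353058623518444351}{920067645380} \approx 4.7312 \cdot 10^{6}$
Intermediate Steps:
$j - \left(\frac{70533 + 1148663}{1338545} + \frac{2402131}{-687364}\right) = 4731235 - \left(\frac{70533 + 1148663}{1338545} + \frac{2402131}{-687364}\right) = 4731235 - \left(1219196 \cdot \frac{1}{1338545} + 2402131 \left(- \frac{1}{687364}\right)\right) = 4731235 - \left(\frac{1219196}{1338545} - \frac{2402131}{687364}\right) = 4731235 - - \frac{2377329000051}{920067645380} = 4731235 + \frac{2377329000051}{920067645380} = \frac{4353058623518444351}{920067645380}$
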